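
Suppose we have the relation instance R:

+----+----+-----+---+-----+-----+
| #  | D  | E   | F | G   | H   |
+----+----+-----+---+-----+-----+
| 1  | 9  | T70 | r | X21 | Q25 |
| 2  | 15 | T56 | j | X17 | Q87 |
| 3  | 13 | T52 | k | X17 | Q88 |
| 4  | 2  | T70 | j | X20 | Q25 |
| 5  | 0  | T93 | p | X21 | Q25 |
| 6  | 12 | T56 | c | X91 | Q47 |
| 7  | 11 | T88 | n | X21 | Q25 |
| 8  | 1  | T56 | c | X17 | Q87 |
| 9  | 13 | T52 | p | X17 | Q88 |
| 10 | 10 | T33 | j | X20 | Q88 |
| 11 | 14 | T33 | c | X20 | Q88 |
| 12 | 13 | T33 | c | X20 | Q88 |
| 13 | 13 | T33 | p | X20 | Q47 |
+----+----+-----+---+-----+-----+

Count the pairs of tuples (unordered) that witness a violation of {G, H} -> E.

3

(G=X21, H=Q25): violating pairs (1,5), (1,7), (5,7) — 3 pairs.
(G=X17, H=Q87): all 2 rows agree on E — 0 pairs.
(G=X17, H=Q88): all 2 rows agree on E — 0 pairs.
(G=X20, H=Q88): all 3 rows agree on E — 0 pairs.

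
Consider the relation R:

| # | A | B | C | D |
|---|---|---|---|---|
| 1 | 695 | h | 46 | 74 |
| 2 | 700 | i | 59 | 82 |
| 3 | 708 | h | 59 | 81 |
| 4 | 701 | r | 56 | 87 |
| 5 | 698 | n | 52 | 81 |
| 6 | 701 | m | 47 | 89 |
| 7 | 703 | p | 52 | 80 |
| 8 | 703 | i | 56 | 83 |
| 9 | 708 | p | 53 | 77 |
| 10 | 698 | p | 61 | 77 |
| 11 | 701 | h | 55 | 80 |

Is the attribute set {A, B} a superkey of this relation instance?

Yes

All 11 rows have distinct {A, B} values, so {A, B} → (all attributes) holds and {A, B} is a superkey.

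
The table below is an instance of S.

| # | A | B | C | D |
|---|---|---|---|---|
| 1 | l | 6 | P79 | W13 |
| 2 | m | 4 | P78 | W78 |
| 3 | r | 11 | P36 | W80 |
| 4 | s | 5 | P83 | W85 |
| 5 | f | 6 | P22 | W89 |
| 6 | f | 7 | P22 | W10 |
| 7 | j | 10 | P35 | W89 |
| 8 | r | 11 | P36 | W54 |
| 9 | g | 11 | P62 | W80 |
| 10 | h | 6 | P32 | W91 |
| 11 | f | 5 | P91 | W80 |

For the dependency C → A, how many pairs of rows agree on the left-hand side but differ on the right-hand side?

0

C=P36: all 2 rows agree on A — 0 pairs.
C=P22: all 2 rows agree on A — 0 pairs.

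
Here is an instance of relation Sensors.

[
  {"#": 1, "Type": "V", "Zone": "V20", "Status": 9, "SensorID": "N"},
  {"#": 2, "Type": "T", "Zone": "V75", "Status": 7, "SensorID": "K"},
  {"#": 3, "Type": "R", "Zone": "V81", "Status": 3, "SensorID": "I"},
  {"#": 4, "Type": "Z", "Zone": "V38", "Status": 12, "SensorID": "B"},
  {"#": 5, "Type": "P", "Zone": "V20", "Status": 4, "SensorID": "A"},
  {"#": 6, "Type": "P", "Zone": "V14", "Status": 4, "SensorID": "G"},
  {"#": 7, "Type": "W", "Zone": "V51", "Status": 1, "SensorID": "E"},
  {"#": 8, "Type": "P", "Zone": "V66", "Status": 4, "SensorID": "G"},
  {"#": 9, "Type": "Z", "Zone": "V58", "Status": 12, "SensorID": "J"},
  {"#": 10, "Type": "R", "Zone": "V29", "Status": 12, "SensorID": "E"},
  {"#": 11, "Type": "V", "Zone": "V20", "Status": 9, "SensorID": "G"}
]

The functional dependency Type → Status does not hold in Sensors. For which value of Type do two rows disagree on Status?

R

Type=V: rows 1, 11 → Status = 9, 9 ✓
Type=T: row 2 → Status = 7 ✓
Type=R: rows 3, 10 → Status takes values {3, 12} — violation
Type=Z: rows 4, 9 → Status = 12, 12 ✓
Type=P: rows 5, 6, 8 → Status = 4, 4, 4 ✓
Type=W: row 7 → Status = 1 ✓
The only Type value with inconsistent Status is Type=R.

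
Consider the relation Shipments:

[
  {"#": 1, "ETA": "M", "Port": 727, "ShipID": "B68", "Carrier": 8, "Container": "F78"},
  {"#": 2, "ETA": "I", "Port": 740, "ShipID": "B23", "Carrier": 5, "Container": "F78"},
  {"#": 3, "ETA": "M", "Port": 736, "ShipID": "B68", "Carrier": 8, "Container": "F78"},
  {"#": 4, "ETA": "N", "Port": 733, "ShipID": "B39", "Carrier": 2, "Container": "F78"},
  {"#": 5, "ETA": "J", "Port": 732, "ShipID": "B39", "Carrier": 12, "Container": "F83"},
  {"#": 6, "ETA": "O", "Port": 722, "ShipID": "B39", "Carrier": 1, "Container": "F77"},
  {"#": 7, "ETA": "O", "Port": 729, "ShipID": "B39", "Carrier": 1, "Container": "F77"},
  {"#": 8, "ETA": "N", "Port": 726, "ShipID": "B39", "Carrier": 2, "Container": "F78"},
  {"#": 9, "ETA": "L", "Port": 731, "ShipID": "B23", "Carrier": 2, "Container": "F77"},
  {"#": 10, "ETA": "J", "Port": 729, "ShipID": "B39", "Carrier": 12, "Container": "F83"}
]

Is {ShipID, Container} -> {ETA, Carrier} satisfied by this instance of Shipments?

(ShipID=B68, Container=F78): rows 1, 3 → {ETA,Carrier} = (M, 8), (M, 8) ✓
(ShipID=B23, Container=F78): row 2 → {ETA,Carrier} = (I, 5) ✓
(ShipID=B39, Container=F78): rows 4, 8 → {ETA,Carrier} = (N, 2), (N, 2) ✓
(ShipID=B39, Container=F83): rows 5, 10 → {ETA,Carrier} = (J, 12), (J, 12) ✓
(ShipID=B39, Container=F77): rows 6, 7 → {ETA,Carrier} = (O, 1), (O, 1) ✓
(ShipID=B23, Container=F77): row 9 → {ETA,Carrier} = (L, 2) ✓
Every {ShipID, Container} value is associated with a single {ETA, Carrier} value, so {ShipID, Container} -> {ETA, Carrier} holds.

Yes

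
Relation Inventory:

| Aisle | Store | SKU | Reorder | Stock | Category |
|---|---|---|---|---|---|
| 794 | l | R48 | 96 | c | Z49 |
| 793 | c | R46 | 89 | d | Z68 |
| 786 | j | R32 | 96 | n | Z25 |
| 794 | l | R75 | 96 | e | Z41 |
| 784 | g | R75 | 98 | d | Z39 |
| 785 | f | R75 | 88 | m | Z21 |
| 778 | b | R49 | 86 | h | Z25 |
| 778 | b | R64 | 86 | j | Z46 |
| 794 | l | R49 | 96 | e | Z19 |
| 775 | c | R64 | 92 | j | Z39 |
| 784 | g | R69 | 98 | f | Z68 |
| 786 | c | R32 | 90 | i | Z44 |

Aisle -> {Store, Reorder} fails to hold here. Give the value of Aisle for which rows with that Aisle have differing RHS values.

786

Aisle=794: 3 rows → {Store,Reorder} = (l, 96), (l, 96), (l, 96) ✓
Aisle=793: 1 row → {Store,Reorder} = (c, 89) ✓
Aisle=786: 2 rows → {Store,Reorder} takes values {(j, 96), (c, 90)} — violation
Aisle=784: 2 rows → {Store,Reorder} = (g, 98), (g, 98) ✓
Aisle=785: 1 row → {Store,Reorder} = (f, 88) ✓
Aisle=778: 2 rows → {Store,Reorder} = (b, 86), (b, 86) ✓
Aisle=775: 1 row → {Store,Reorder} = (c, 92) ✓
The only Aisle value with inconsistent RHS is Aisle=786.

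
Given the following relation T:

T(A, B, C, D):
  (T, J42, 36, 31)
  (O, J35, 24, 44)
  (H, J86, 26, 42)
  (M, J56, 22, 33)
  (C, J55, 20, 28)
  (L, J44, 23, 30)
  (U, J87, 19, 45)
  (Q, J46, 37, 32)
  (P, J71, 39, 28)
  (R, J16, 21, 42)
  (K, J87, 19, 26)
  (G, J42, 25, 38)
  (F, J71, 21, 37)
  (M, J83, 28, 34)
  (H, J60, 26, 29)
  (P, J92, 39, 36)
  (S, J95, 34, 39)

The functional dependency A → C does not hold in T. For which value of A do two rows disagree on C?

M

A=T: 1 row → C = 36 ✓
A=O: 1 row → C = 24 ✓
A=H: 2 rows → C = 26, 26 ✓
A=M: 2 rows → C takes values {22, 28} — violation
A=C: 1 row → C = 20 ✓
A=L: 1 row → C = 23 ✓
A=U: 1 row → C = 19 ✓
A=Q: 1 row → C = 37 ✓
A=P: 2 rows → C = 39, 39 ✓
A=R: 1 row → C = 21 ✓
A=K: 1 row → C = 19 ✓
A=G: 1 row → C = 25 ✓
A=F: 1 row → C = 21 ✓
A=S: 1 row → C = 34 ✓
The only A value with inconsistent C is A=M.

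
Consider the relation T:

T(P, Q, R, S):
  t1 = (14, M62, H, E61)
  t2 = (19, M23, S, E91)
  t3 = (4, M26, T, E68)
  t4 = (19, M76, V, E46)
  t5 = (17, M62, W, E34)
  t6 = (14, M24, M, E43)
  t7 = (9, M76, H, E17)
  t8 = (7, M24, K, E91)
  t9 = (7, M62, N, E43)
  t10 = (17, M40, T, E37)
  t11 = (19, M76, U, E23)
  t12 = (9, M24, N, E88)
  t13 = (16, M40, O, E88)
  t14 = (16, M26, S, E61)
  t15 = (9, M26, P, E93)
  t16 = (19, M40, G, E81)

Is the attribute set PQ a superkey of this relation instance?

No

Rows 4 and 11 have the same PQ value (P=19, Q=M76) but are distinct tuples, so PQ does not determine every attribute — not a superkey.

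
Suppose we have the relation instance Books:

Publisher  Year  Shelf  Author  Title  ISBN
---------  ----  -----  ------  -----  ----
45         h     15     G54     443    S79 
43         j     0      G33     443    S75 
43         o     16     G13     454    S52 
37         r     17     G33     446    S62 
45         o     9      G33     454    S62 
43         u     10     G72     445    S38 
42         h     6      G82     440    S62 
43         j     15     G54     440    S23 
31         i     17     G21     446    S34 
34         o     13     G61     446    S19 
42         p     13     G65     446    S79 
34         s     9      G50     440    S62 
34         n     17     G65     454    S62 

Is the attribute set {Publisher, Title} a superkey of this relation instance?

All 13 rows have distinct {Publisher, Title} values, so {Publisher, Title} → (all attributes) holds and {Publisher, Title} is a superkey.

Yes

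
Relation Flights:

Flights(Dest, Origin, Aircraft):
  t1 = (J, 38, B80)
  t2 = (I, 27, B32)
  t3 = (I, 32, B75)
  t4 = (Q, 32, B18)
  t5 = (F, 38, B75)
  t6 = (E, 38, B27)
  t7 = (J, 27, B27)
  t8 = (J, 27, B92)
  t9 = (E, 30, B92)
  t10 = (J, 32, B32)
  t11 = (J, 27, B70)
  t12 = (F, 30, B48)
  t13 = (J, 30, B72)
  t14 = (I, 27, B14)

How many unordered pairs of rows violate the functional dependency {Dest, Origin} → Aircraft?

4

(Dest=I, Origin=27): violating pairs (2,14) — 1 pair.
(Dest=J, Origin=27): violating pairs (7,8), (7,11), (8,11) — 3 pairs.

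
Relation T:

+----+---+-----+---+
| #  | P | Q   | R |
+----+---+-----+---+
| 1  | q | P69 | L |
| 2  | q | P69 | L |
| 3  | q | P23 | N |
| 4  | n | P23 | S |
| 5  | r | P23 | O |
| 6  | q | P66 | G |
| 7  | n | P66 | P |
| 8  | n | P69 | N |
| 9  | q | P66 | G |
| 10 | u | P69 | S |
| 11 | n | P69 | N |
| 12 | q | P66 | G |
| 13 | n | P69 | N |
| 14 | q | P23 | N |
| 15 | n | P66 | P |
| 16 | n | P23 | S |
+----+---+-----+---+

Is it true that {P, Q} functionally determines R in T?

(P=q, Q=P69): rows 1, 2 → R = L, L ✓
(P=q, Q=P23): rows 3, 14 → R = N, N ✓
(P=n, Q=P23): rows 4, 16 → R = S, S ✓
(P=r, Q=P23): row 5 → R = O ✓
(P=q, Q=P66): rows 6, 9, 12 → R = G, G, G ✓
(P=n, Q=P66): rows 7, 15 → R = P, P ✓
(P=n, Q=P69): rows 8, 11, 13 → R = N, N, N ✓
(P=u, Q=P69): row 10 → R = S ✓
Every {P, Q} value is associated with a single R value, so {P, Q} → R holds.

Yes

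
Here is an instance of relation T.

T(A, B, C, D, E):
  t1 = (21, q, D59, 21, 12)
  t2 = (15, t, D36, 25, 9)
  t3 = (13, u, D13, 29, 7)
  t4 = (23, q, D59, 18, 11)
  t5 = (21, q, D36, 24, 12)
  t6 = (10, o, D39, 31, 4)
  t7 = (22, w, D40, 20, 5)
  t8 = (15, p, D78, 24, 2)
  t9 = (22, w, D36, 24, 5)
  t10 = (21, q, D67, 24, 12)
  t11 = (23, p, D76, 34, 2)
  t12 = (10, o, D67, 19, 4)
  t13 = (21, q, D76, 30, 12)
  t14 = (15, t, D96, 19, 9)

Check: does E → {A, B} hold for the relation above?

E=12: rows 1, 5, 10, 13 → {A,B} = (21, q), (21, q), (21, q), (21, q) ✓
E=9: rows 2, 14 → {A,B} = (15, t), (15, t) ✓
E=7: row 3 → {A,B} = (13, u) ✓
E=11: row 4 → {A,B} = (23, q) ✓
E=4: rows 6, 12 → {A,B} = (10, o), (10, o) ✓
E=5: rows 7, 9 → {A,B} = (22, w), (22, w) ✓
E=2: rows 8, 11 → {A,B} takes values {(15, p), (23, p)} — violation
Two rows agree on E but differ on {A, B}, so E → {A, B} does not hold.

No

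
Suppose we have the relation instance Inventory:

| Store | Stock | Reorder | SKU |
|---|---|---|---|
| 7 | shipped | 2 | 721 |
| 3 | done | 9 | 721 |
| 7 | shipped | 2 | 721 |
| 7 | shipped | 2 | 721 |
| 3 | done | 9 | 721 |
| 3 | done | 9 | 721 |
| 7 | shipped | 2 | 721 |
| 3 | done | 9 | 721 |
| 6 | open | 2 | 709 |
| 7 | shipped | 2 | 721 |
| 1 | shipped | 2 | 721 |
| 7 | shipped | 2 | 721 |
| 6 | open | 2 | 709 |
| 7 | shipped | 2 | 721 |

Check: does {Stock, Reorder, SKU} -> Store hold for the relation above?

(Stock=shipped, Reorder=2, SKU=721): 8 rows → Store takes values {7, 1} — violation
(Stock=done, Reorder=9, SKU=721): 4 rows → Store = 3, 3, 3, 3 ✓
(Stock=open, Reorder=2, SKU=709): 2 rows → Store = 6, 6 ✓
Two rows agree on {Stock, Reorder, SKU} but differ on Store, so {Stock, Reorder, SKU} -> Store does not hold.

No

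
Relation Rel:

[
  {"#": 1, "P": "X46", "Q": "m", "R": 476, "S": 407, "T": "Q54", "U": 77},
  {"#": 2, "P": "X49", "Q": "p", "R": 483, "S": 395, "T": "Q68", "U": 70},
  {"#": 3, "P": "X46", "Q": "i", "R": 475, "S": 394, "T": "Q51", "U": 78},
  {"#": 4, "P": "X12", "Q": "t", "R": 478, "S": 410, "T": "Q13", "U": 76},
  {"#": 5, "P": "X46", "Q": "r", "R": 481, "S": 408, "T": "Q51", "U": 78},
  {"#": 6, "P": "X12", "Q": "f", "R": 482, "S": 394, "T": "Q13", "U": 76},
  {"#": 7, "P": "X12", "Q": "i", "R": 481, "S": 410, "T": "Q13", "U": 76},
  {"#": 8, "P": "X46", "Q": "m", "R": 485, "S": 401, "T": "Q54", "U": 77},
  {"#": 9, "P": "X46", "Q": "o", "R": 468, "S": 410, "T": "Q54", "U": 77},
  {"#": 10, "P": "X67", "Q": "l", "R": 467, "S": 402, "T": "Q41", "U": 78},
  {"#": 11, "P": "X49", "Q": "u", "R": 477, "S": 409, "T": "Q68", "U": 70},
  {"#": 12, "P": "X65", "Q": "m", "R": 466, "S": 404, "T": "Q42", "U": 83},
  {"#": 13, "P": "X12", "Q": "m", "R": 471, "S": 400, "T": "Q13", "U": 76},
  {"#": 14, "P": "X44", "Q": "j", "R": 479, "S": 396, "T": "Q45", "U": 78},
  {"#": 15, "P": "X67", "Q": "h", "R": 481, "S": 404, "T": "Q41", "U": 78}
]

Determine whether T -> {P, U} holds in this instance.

T=Q54: rows 1, 8, 9 → {P,U} = (X46, 77), (X46, 77), (X46, 77) ✓
T=Q68: rows 2, 11 → {P,U} = (X49, 70), (X49, 70) ✓
T=Q51: rows 3, 5 → {P,U} = (X46, 78), (X46, 78) ✓
T=Q13: rows 4, 6, 7, 13 → {P,U} = (X12, 76), (X12, 76), (X12, 76), (X12, 76) ✓
T=Q41: rows 10, 15 → {P,U} = (X67, 78), (X67, 78) ✓
T=Q42: row 12 → {P,U} = (X65, 83) ✓
T=Q45: row 14 → {P,U} = (X44, 78) ✓
Every T value is associated with a single {P, U} value, so T -> {P, U} holds.

Yes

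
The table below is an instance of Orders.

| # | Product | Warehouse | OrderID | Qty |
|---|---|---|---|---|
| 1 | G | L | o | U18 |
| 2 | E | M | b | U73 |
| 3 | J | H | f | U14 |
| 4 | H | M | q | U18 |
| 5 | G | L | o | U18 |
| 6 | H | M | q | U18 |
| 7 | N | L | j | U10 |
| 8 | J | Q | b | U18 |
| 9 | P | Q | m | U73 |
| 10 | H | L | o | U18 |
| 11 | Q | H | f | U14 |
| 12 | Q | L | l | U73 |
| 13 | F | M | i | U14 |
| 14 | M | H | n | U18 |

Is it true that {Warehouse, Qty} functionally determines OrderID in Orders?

Yes

(Warehouse=L, Qty=U18): rows 1, 5, 10 → OrderID = o, o, o ✓
(Warehouse=M, Qty=U73): row 2 → OrderID = b ✓
(Warehouse=H, Qty=U14): rows 3, 11 → OrderID = f, f ✓
(Warehouse=M, Qty=U18): rows 4, 6 → OrderID = q, q ✓
(Warehouse=L, Qty=U10): row 7 → OrderID = j ✓
(Warehouse=Q, Qty=U18): row 8 → OrderID = b ✓
(Warehouse=Q, Qty=U73): row 9 → OrderID = m ✓
(Warehouse=L, Qty=U73): row 12 → OrderID = l ✓
(Warehouse=M, Qty=U14): row 13 → OrderID = i ✓
(Warehouse=H, Qty=U18): row 14 → OrderID = n ✓
Every {Warehouse, Qty} value is associated with a single OrderID value, so {Warehouse, Qty} → OrderID holds.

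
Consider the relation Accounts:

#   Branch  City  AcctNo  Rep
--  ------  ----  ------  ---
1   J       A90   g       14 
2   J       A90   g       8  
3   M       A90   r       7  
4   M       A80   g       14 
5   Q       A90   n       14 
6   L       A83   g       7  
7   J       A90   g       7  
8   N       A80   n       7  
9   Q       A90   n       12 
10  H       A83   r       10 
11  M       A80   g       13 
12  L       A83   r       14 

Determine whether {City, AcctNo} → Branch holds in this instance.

(City=A90, AcctNo=g): rows 1, 2, 7 → Branch = J, J, J ✓
(City=A90, AcctNo=r): row 3 → Branch = M ✓
(City=A80, AcctNo=g): rows 4, 11 → Branch = M, M ✓
(City=A90, AcctNo=n): rows 5, 9 → Branch = Q, Q ✓
(City=A83, AcctNo=g): row 6 → Branch = L ✓
(City=A80, AcctNo=n): row 8 → Branch = N ✓
(City=A83, AcctNo=r): rows 10, 12 → Branch takes values {H, L} — violation
Two rows agree on {City, AcctNo} but differ on Branch, so {City, AcctNo} → Branch does not hold.

No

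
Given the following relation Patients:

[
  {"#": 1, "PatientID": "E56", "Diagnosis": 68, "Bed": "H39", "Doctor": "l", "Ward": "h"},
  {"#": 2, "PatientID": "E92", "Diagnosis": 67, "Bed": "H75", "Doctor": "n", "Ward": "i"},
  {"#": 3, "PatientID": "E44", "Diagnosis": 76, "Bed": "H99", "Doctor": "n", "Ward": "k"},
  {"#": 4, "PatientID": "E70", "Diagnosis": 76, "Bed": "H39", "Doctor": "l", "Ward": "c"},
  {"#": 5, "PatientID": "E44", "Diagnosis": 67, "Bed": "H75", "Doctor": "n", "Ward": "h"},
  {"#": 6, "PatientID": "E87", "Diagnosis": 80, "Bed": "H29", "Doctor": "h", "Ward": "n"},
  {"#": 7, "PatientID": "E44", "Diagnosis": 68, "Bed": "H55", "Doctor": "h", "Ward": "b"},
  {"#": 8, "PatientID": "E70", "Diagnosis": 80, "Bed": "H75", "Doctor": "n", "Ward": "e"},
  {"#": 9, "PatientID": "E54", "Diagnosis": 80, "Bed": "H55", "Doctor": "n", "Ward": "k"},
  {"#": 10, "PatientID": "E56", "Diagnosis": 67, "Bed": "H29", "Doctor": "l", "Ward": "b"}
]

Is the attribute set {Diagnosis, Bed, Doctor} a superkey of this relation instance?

No

Rows 2 and 5 have the same {Diagnosis, Bed, Doctor} value (Diagnosis=67, Bed=H75, Doctor=n) but are distinct tuples, so {Diagnosis, Bed, Doctor} does not determine every attribute — not a superkey.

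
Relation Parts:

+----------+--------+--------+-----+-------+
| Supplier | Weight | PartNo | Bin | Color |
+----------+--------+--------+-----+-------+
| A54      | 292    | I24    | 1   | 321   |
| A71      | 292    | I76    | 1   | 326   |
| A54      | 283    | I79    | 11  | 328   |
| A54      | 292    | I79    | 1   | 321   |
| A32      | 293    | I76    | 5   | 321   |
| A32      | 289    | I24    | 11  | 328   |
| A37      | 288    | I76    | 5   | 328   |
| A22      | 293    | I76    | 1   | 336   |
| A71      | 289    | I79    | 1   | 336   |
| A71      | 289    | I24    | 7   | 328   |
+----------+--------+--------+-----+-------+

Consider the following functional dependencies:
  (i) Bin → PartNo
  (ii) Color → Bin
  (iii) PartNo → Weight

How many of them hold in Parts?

0

(i) Bin → PartNo: Bin=1: 5 rows → PartNo takes values {I24, I76, I79} — violation; Bin=11: 2 rows → PartNo takes values {I79, I24} — violation — fails.
(ii) Color → Bin: Color=321: 3 rows → Bin takes values {1, 5} — violation; Color=328: 4 rows → Bin takes values {11, 5, 7} — violation — fails.
(iii) PartNo → Weight: PartNo=I24: 3 rows → Weight takes values {292, 289} — violation; PartNo=I76: 4 rows → Weight takes values {292, 293, 288} — violation; PartNo=I79: 3 rows → Weight takes values {283, 292, 289} — violation — fails.
None of the 3 dependencies hold.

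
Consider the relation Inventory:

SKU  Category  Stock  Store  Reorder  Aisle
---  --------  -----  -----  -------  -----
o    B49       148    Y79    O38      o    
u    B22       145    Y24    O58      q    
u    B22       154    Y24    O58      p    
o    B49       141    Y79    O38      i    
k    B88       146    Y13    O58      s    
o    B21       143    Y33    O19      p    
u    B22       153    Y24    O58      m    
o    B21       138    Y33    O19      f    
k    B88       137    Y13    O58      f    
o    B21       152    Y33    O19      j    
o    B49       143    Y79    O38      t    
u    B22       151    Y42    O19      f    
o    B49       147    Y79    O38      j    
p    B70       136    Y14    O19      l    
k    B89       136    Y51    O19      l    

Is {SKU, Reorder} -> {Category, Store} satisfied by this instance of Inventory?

(SKU=o, Reorder=O38): 4 rows → {Category,Store} = (B49, Y79), (B49, Y79), (B49, Y79), (B49, Y79) ✓
(SKU=u, Reorder=O58): 3 rows → {Category,Store} = (B22, Y24), (B22, Y24), (B22, Y24) ✓
(SKU=k, Reorder=O58): 2 rows → {Category,Store} = (B88, Y13), (B88, Y13) ✓
(SKU=o, Reorder=O19): 3 rows → {Category,Store} = (B21, Y33), (B21, Y33), (B21, Y33) ✓
(SKU=u, Reorder=O19): 1 row → {Category,Store} = (B22, Y42) ✓
(SKU=p, Reorder=O19): 1 row → {Category,Store} = (B70, Y14) ✓
(SKU=k, Reorder=O19): 1 row → {Category,Store} = (B89, Y51) ✓
Every {SKU, Reorder} value is associated with a single {Category, Store} value, so {SKU, Reorder} -> {Category, Store} holds.

Yes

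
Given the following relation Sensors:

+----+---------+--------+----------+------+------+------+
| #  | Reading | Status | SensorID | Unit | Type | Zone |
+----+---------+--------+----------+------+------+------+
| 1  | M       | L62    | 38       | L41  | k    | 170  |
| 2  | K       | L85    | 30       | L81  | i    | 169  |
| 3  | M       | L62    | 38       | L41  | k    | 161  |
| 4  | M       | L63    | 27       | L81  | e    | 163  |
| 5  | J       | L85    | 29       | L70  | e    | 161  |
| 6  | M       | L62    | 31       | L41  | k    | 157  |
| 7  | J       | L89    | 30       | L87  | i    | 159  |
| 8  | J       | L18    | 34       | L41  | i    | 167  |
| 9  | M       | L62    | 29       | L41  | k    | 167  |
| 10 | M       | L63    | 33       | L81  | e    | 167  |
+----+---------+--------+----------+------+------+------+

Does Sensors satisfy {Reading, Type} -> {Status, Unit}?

No

(Reading=M, Type=k): rows 1, 3, 6, 9 → {Status,Unit} = (L62, L41), (L62, L41), (L62, L41), (L62, L41) ✓
(Reading=K, Type=i): row 2 → {Status,Unit} = (L85, L81) ✓
(Reading=M, Type=e): rows 4, 10 → {Status,Unit} = (L63, L81), (L63, L81) ✓
(Reading=J, Type=e): row 5 → {Status,Unit} = (L85, L70) ✓
(Reading=J, Type=i): rows 7, 8 → {Status,Unit} takes values {(L89, L87), (L18, L41)} — violation
Two rows agree on {Reading, Type} but differ on {Status, Unit}, so {Reading, Type} -> {Status, Unit} does not hold.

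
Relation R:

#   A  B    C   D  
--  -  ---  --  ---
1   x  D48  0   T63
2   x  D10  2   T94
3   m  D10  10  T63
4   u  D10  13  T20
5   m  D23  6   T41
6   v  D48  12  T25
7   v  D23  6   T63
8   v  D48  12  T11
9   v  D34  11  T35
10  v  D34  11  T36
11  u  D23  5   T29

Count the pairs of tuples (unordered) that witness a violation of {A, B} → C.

0

(A=v, B=D48): all 2 rows agree on C — 0 pairs.
(A=v, B=D34): all 2 rows agree on C — 0 pairs.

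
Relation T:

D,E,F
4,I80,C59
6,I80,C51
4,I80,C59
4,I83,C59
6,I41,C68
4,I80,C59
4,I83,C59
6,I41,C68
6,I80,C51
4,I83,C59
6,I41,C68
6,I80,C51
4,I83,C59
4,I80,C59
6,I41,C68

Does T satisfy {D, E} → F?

(D=4, E=I80): 4 rows → F = C59, C59, C59, C59 ✓
(D=6, E=I80): 3 rows → F = C51, C51, C51 ✓
(D=4, E=I83): 4 rows → F = C59, C59, C59, C59 ✓
(D=6, E=I41): 4 rows → F = C68, C68, C68, C68 ✓
Every {D, E} value is associated with a single F value, so {D, E} → F holds.

Yes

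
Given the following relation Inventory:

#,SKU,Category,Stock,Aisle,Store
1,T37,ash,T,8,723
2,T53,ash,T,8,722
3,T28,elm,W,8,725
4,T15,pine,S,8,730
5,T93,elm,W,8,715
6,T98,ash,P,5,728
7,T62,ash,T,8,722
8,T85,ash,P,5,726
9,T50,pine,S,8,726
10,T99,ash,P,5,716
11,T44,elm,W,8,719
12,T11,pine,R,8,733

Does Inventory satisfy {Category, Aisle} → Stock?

No

(Category=ash, Aisle=8): rows 1, 2, 7 → Stock = T, T, T ✓
(Category=elm, Aisle=8): rows 3, 5, 11 → Stock = W, W, W ✓
(Category=pine, Aisle=8): rows 4, 9, 12 → Stock takes values {S, R} — violation
(Category=ash, Aisle=5): rows 6, 8, 10 → Stock = P, P, P ✓
Two rows agree on {Category, Aisle} but differ on Stock, so {Category, Aisle} → Stock does not hold.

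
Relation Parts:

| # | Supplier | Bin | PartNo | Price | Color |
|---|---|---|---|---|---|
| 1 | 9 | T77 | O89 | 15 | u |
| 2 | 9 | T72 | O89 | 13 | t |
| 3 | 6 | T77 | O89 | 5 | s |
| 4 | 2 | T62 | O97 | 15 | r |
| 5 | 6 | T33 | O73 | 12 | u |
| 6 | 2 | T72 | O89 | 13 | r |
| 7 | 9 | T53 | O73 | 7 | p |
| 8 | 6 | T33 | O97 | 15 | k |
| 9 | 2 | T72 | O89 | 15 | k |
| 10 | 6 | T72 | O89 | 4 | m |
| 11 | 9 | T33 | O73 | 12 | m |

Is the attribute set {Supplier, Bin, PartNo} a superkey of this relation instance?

No

Rows 6 and 9 have the same {Supplier, Bin, PartNo} value (Supplier=2, Bin=T72, PartNo=O89) but are distinct tuples, so {Supplier, Bin, PartNo} does not determine every attribute — not a superkey.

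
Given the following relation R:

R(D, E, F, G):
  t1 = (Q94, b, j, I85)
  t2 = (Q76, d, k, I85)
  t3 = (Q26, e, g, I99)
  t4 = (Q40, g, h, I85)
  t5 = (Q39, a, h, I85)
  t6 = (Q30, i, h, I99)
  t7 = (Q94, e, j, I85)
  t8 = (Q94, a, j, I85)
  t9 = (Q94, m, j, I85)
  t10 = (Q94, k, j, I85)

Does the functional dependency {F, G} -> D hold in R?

(F=j, G=I85): rows 1, 7, 8, 9, 10 → D = Q94, Q94, Q94, Q94, Q94 ✓
(F=k, G=I85): row 2 → D = Q76 ✓
(F=g, G=I99): row 3 → D = Q26 ✓
(F=h, G=I85): rows 4, 5 → D takes values {Q40, Q39} — violation
(F=h, G=I99): row 6 → D = Q30 ✓
Two rows agree on {F, G} but differ on D, so {F, G} -> D does not hold.

No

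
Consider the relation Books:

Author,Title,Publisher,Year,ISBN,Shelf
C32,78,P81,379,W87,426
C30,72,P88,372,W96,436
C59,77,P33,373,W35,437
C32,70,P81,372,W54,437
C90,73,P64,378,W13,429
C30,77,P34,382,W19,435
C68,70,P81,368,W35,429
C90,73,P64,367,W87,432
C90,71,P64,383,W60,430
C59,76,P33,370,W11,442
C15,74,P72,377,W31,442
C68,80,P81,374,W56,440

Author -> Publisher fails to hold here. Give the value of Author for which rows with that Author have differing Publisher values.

Author=C32: 2 rows → Publisher = P81, P81 ✓
Author=C30: 2 rows → Publisher takes values {P88, P34} — violation
Author=C59: 2 rows → Publisher = P33, P33 ✓
Author=C90: 3 rows → Publisher = P64, P64, P64 ✓
Author=C68: 2 rows → Publisher = P81, P81 ✓
Author=C15: 1 row → Publisher = P72 ✓
The only Author value with inconsistent Publisher is Author=C30.

C30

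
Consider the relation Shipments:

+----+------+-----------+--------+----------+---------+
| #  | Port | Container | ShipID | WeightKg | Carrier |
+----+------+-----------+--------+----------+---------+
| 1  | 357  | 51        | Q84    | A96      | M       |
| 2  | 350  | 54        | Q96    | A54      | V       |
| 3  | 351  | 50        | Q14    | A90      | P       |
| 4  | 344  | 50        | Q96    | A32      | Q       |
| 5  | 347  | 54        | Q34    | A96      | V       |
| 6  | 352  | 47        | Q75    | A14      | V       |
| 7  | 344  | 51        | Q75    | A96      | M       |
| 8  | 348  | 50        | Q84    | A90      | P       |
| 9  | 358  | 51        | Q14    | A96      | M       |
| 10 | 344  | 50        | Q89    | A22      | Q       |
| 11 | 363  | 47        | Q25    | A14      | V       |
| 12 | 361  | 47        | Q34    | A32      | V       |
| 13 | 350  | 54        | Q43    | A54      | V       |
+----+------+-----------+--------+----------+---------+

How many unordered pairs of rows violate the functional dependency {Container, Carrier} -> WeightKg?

5

(Container=51, Carrier=M): all 3 rows agree on WeightKg — 0 pairs.
(Container=54, Carrier=V): violating pairs (2,5), (5,13) — 2 pairs.
(Container=50, Carrier=P): all 2 rows agree on WeightKg — 0 pairs.
(Container=50, Carrier=Q): violating pairs (4,10) — 1 pair.
(Container=47, Carrier=V): violating pairs (6,12), (11,12) — 2 pairs.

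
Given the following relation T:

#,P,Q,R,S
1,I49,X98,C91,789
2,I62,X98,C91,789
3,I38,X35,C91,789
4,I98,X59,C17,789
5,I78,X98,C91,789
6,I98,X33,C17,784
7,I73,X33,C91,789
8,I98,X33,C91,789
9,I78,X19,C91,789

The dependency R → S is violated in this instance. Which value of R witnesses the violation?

C17

R=C91: rows 1, 2, 3, 5, 7, 8, 9 → S = 789, 789, 789, 789, 789, 789, 789 ✓
R=C17: rows 4, 6 → S takes values {789, 784} — violation
The only R value with inconsistent S is R=C17.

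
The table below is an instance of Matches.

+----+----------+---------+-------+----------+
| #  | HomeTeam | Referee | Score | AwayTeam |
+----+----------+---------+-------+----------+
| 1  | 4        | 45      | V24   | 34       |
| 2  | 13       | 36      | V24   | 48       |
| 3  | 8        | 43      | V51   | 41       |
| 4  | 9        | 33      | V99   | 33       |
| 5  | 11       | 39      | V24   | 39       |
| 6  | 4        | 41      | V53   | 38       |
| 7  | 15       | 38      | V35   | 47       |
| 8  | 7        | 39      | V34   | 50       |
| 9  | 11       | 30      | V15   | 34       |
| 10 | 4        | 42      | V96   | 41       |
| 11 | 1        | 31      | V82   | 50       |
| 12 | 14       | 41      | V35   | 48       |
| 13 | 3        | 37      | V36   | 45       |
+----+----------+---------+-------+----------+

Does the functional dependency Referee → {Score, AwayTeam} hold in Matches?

No

Referee=45: row 1 → {Score,AwayTeam} = (V24, 34) ✓
Referee=36: row 2 → {Score,AwayTeam} = (V24, 48) ✓
Referee=43: row 3 → {Score,AwayTeam} = (V51, 41) ✓
Referee=33: row 4 → {Score,AwayTeam} = (V99, 33) ✓
Referee=39: rows 5, 8 → {Score,AwayTeam} takes values {(V24, 39), (V34, 50)} — violation
Referee=41: rows 6, 12 → {Score,AwayTeam} takes values {(V53, 38), (V35, 48)} — violation
Referee=38: row 7 → {Score,AwayTeam} = (V35, 47) ✓
Referee=30: row 9 → {Score,AwayTeam} = (V15, 34) ✓
Referee=42: row 10 → {Score,AwayTeam} = (V96, 41) ✓
Referee=31: row 11 → {Score,AwayTeam} = (V82, 50) ✓
Referee=37: row 13 → {Score,AwayTeam} = (V36, 45) ✓
Two rows agree on Referee but differ on {Score, AwayTeam}, so Referee → {Score, AwayTeam} does not hold.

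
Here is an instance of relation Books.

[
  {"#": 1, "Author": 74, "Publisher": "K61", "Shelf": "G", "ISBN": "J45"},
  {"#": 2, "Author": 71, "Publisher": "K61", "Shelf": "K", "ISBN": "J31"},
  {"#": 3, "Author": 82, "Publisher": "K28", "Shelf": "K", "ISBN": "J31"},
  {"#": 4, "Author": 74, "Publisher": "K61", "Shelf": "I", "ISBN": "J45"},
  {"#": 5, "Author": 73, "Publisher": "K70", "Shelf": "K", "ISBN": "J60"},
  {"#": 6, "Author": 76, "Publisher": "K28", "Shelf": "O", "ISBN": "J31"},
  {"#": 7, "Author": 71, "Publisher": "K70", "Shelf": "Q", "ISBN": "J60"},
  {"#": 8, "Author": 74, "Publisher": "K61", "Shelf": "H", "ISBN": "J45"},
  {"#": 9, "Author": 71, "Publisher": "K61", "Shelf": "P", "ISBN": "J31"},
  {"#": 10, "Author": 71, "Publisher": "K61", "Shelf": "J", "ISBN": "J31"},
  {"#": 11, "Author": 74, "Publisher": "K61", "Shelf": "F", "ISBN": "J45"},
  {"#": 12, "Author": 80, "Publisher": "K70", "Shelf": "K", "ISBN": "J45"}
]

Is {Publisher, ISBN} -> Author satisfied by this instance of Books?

(Publisher=K61, ISBN=J45): rows 1, 4, 8, 11 → Author = 74, 74, 74, 74 ✓
(Publisher=K61, ISBN=J31): rows 2, 9, 10 → Author = 71, 71, 71 ✓
(Publisher=K28, ISBN=J31): rows 3, 6 → Author takes values {82, 76} — violation
(Publisher=K70, ISBN=J60): rows 5, 7 → Author takes values {73, 71} — violation
(Publisher=K70, ISBN=J45): row 12 → Author = 80 ✓
Two rows agree on {Publisher, ISBN} but differ on Author, so {Publisher, ISBN} -> Author does not hold.

No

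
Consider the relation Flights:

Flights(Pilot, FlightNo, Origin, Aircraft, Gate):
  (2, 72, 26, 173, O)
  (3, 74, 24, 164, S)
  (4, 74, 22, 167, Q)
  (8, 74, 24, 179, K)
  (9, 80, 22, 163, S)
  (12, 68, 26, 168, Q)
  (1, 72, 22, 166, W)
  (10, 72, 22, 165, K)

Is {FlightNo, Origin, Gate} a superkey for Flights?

All 8 rows have distinct {FlightNo, Origin, Gate} values, so {FlightNo, Origin, Gate} → (all attributes) holds and {FlightNo, Origin, Gate} is a superkey.

Yes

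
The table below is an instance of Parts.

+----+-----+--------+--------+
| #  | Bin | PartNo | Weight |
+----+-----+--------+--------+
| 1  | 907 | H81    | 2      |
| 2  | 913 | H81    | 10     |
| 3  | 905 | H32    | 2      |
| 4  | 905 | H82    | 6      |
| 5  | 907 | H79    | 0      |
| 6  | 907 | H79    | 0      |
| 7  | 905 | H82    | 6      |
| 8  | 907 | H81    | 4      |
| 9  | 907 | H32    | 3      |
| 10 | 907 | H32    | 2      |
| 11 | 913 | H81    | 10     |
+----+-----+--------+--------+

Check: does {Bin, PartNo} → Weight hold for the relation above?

(Bin=907, PartNo=H81): rows 1, 8 → Weight takes values {2, 4} — violation
(Bin=913, PartNo=H81): rows 2, 11 → Weight = 10, 10 ✓
(Bin=905, PartNo=H32): row 3 → Weight = 2 ✓
(Bin=905, PartNo=H82): rows 4, 7 → Weight = 6, 6 ✓
(Bin=907, PartNo=H79): rows 5, 6 → Weight = 0, 0 ✓
(Bin=907, PartNo=H32): rows 9, 10 → Weight takes values {3, 2} — violation
Two rows agree on {Bin, PartNo} but differ on Weight, so {Bin, PartNo} → Weight does not hold.

No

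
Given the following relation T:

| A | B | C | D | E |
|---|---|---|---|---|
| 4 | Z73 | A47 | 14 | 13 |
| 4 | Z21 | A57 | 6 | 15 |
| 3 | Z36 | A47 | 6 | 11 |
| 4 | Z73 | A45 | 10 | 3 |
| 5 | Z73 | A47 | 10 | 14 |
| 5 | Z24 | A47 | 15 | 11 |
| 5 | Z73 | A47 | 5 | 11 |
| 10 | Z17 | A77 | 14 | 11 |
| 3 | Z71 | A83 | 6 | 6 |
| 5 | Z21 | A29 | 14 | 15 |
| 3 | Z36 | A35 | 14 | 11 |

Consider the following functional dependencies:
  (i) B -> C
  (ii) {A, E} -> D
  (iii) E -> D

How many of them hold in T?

(i) B -> C: B=Z73: 4 rows → C takes values {A47, A45} — violation; B=Z21: 2 rows → C takes values {A57, A29} — violation; B=Z36: 2 rows → C takes values {A47, A35} — violation — fails.
(ii) {A, E} -> D: (A=3, E=11): 2 rows → D takes values {6, 14} — violation; (A=5, E=11): 2 rows → D takes values {15, 5} — violation — fails.
(iii) E -> D: E=15: 2 rows → D takes values {6, 14} — violation; E=11: 5 rows → D takes values {6, 15, 5, 14} — violation — fails.
None of the 3 dependencies hold.

0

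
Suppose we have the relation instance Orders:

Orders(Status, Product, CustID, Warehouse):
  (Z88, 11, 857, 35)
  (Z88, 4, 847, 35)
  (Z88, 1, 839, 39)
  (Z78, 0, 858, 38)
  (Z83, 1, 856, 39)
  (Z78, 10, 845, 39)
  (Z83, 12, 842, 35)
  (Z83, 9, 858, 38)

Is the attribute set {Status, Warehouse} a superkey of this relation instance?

No

Two distinct rows share (Status=Z88, Warehouse=35), so {Status, Warehouse} does not determine every attribute — not a superkey.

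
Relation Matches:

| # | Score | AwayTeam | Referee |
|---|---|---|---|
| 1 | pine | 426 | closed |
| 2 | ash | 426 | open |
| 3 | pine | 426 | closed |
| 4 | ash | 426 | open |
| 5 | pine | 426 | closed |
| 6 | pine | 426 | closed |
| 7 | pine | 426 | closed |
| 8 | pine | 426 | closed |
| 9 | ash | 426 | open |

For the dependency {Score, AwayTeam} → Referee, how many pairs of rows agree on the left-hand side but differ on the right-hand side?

0

(Score=pine, AwayTeam=426): all 6 rows agree on Referee — 0 pairs.
(Score=ash, AwayTeam=426): all 3 rows agree on Referee — 0 pairs.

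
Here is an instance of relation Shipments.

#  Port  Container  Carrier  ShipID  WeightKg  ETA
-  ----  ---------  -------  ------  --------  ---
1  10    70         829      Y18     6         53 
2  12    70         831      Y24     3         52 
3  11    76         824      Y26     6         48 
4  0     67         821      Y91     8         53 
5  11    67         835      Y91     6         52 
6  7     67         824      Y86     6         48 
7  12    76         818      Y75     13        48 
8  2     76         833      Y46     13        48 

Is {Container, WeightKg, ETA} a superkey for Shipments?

Rows 7 and 8 have the same {Container, WeightKg, ETA} value (Container=76, WeightKg=13, ETA=48) but are distinct tuples, so {Container, WeightKg, ETA} does not determine every attribute — not a superkey.

No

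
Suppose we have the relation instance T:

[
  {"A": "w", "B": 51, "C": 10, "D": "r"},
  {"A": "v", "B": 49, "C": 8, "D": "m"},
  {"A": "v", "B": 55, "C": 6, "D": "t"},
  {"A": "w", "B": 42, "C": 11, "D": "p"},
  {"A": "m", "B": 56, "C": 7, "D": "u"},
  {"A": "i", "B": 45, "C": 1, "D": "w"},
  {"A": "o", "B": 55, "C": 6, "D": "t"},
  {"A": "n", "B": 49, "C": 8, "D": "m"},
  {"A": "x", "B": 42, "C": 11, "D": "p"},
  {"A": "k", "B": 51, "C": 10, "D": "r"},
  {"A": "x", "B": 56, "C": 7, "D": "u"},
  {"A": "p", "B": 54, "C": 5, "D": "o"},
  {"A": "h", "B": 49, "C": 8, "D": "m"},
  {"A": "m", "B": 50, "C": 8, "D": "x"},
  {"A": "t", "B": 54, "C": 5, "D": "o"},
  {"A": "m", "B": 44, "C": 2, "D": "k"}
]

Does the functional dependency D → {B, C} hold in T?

Yes

D=r: 2 rows → {B,C} = (51, 10), (51, 10) ✓
D=m: 3 rows → {B,C} = (49, 8), (49, 8), (49, 8) ✓
D=t: 2 rows → {B,C} = (55, 6), (55, 6) ✓
D=p: 2 rows → {B,C} = (42, 11), (42, 11) ✓
D=u: 2 rows → {B,C} = (56, 7), (56, 7) ✓
D=w: 1 row → {B,C} = (45, 1) ✓
D=o: 2 rows → {B,C} = (54, 5), (54, 5) ✓
D=x: 1 row → {B,C} = (50, 8) ✓
D=k: 1 row → {B,C} = (44, 2) ✓
Every D value is associated with a single {B, C} value, so D → {B, C} holds.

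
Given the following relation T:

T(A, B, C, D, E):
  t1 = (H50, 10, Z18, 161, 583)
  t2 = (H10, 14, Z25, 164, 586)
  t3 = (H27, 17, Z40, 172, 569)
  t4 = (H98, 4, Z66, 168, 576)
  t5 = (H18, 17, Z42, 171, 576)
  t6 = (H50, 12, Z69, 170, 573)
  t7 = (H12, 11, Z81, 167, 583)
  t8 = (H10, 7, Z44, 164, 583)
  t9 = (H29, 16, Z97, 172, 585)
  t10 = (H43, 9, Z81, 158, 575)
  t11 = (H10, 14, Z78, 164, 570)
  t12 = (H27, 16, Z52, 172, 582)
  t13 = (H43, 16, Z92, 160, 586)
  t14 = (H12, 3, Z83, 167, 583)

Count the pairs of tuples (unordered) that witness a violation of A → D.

2

A=H50: violating pairs (1,6) — 1 pair.
A=H10: all 3 rows agree on D — 0 pairs.
A=H27: all 2 rows agree on D — 0 pairs.
A=H12: all 2 rows agree on D — 0 pairs.
A=H43: violating pairs (10,13) — 1 pair.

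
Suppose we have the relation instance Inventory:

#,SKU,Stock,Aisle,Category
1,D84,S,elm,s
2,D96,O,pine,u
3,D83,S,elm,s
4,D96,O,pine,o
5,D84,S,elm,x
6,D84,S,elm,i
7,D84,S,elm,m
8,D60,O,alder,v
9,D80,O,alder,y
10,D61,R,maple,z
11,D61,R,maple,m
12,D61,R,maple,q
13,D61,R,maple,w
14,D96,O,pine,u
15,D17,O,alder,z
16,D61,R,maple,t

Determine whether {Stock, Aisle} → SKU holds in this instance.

(Stock=S, Aisle=elm): rows 1, 3, 5, 6, 7 → SKU takes values {D84, D83} — violation
(Stock=O, Aisle=pine): rows 2, 4, 14 → SKU = D96, D96, D96 ✓
(Stock=O, Aisle=alder): rows 8, 9, 15 → SKU takes values {D60, D80, D17} — violation
(Stock=R, Aisle=maple): rows 10, 11, 12, 13, 16 → SKU = D61, D61, D61, D61, D61 ✓
Two rows agree on {Stock, Aisle} but differ on SKU, so {Stock, Aisle} → SKU does not hold.

No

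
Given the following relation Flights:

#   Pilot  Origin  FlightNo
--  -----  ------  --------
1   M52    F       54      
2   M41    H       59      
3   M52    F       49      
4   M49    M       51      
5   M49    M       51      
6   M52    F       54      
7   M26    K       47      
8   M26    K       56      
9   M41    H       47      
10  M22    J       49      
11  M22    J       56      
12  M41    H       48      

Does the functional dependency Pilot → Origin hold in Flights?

Yes

Pilot=M52: rows 1, 3, 6 → Origin = F, F, F ✓
Pilot=M41: rows 2, 9, 12 → Origin = H, H, H ✓
Pilot=M49: rows 4, 5 → Origin = M, M ✓
Pilot=M26: rows 7, 8 → Origin = K, K ✓
Pilot=M22: rows 10, 11 → Origin = J, J ✓
Every Pilot value is associated with a single Origin value, so Pilot → Origin holds.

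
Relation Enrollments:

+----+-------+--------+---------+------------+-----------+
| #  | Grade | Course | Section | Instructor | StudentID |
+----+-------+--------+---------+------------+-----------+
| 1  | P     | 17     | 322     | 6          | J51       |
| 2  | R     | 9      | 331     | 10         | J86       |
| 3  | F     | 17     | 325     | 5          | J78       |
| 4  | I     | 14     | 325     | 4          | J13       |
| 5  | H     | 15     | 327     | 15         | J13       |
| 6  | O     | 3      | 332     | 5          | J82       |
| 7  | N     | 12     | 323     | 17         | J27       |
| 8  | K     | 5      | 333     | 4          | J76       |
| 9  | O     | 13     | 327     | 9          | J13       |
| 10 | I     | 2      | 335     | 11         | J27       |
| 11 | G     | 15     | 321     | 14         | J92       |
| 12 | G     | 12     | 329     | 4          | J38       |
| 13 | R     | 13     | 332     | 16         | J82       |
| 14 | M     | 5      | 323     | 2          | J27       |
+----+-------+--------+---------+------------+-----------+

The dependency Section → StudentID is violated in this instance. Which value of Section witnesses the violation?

Section=322: row 1 → StudentID = J51 ✓
Section=331: row 2 → StudentID = J86 ✓
Section=325: rows 3, 4 → StudentID takes values {J78, J13} — violation
Section=327: rows 5, 9 → StudentID = J13, J13 ✓
Section=332: rows 6, 13 → StudentID = J82, J82 ✓
Section=323: rows 7, 14 → StudentID = J27, J27 ✓
Section=333: row 8 → StudentID = J76 ✓
Section=335: row 10 → StudentID = J27 ✓
Section=321: row 11 → StudentID = J92 ✓
Section=329: row 12 → StudentID = J38 ✓
The only Section value with inconsistent StudentID is Section=325.

325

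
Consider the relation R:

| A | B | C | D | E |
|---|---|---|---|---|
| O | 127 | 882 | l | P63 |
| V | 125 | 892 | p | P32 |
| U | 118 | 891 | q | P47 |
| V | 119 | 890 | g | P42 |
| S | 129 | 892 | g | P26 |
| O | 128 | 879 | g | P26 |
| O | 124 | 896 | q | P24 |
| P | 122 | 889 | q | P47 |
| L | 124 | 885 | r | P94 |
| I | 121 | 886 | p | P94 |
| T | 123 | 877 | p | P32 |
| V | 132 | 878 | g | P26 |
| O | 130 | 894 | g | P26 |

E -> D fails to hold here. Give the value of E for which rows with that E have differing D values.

P94

E=P63: 1 row → D = l ✓
E=P32: 2 rows → D = p, p ✓
E=P47: 2 rows → D = q, q ✓
E=P42: 1 row → D = g ✓
E=P26: 4 rows → D = g, g, g, g ✓
E=P24: 1 row → D = q ✓
E=P94: 2 rows → D takes values {r, p} — violation
The only E value with inconsistent D is E=P94.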